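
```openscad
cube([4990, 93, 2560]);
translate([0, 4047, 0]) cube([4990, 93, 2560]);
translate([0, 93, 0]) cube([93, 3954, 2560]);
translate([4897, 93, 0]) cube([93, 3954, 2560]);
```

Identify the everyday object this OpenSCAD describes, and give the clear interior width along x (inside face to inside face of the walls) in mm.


A house (or room) frame. The interior width is 4804 mm.

Four 2560 mm walls enclosing a rectangle with no floor or roof — a room or house frame. Outside width is 4990 mm and wall thickness is 93 mm, so the interior width is 4990 − 2 × 93 = 4804 mm.


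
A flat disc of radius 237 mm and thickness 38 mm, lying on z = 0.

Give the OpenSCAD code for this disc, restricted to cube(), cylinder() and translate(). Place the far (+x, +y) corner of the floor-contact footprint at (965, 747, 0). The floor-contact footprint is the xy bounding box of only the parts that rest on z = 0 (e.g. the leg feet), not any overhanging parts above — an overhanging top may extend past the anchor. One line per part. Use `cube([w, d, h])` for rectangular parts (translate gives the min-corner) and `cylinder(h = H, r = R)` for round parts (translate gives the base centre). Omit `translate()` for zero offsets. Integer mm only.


translate([728, 510, 0]) cylinder(h = 38, r = 237);


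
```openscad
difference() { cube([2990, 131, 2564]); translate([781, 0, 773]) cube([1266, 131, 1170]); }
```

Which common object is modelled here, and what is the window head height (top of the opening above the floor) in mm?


A wall with a window opening. The window head height is 1943 mm.

A wall with a rectangular opening subtracted — a window. Sill at z = 773, opening 1170 mm tall, so the head is at 773 + 1170 = 1943 mm.


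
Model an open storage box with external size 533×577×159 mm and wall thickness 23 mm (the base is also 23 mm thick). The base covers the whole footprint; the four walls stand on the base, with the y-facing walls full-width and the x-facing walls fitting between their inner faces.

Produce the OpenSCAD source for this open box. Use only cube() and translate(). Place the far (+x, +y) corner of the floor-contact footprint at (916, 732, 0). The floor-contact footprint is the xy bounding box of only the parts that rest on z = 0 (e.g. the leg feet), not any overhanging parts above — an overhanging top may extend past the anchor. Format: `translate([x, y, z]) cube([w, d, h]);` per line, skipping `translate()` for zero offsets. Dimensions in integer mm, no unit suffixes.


translate([383, 155, 0]) cube([533, 577, 23]);
translate([383, 155, 23]) cube([533, 23, 136]);
translate([383, 709, 23]) cube([533, 23, 136]);
translate([383, 178, 23]) cube([23, 531, 136]);
translate([893, 178, 23]) cube([23, 531, 136]);


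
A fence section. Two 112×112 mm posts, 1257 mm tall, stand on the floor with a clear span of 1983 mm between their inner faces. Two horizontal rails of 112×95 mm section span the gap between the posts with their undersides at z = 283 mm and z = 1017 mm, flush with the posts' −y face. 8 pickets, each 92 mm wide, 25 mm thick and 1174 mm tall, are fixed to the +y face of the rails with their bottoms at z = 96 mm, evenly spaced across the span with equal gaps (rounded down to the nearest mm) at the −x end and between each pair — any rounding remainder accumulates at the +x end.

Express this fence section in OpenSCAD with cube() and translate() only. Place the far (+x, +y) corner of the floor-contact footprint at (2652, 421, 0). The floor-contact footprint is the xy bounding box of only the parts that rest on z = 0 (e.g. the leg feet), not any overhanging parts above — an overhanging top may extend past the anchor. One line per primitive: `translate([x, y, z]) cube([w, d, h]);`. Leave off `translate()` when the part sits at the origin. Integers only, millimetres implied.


translate([445, 309, 0]) cube([112, 112, 1257]);
translate([2540, 309, 0]) cube([112, 112, 1257]);
translate([557, 309, 283]) cube([1983, 112, 95]);
translate([557, 309, 1017]) cube([1983, 112, 95]);
translate([695, 421, 96]) cube([92, 25, 1174]);
translate([925, 421, 96]) cube([92, 25, 1174]);
translate([1155, 421, 96]) cube([92, 25, 1174]);
translate([1385, 421, 96]) cube([92, 25, 1174]);
translate([1615, 421, 96]) cube([92, 25, 1174]);
translate([1845, 421, 96]) cube([92, 25, 1174]);
translate([2075, 421, 96]) cube([92, 25, 1174]);
translate([2305, 421, 96]) cube([92, 25, 1174]);


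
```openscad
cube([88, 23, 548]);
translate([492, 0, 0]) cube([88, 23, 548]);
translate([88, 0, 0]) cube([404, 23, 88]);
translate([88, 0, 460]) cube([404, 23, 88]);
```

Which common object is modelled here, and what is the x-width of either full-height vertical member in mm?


A picture frame. The border width is 88 mm.

Four thin pieces enclosing a rectangular opening — a picture frame. The two full-height stiles are 548 mm tall; the top rail sits at z = 460 and is 88 mm tall, so the border above the opening is 548 − 460 = 88 mm, matching the stile x-width.


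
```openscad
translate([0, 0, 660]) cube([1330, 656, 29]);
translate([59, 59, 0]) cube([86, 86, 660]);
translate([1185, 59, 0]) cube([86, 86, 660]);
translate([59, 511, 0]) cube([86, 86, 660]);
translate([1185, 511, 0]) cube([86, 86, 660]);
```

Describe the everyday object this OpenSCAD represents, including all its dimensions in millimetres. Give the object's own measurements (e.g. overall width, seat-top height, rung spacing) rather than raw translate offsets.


A rectangular dining table. The top is 1330×656×29 mm with its upper surface at z = 689 mm. It stands on four 86×86 mm square legs, each inset 59 mm from the nearest pair of top edges, running from the floor to the underside of the top.


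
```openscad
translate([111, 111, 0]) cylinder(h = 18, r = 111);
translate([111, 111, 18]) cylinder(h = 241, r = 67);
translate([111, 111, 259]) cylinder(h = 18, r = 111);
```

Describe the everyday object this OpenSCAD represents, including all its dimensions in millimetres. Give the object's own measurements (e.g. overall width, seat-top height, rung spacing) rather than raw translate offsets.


A spool: two coaxial disc flanges of radius 111 mm and thickness 18 mm, joined by a core cylinder of radius 67 mm and height 241 mm. The lower flange rests on z = 0 and the three cylinders share a vertical axis.


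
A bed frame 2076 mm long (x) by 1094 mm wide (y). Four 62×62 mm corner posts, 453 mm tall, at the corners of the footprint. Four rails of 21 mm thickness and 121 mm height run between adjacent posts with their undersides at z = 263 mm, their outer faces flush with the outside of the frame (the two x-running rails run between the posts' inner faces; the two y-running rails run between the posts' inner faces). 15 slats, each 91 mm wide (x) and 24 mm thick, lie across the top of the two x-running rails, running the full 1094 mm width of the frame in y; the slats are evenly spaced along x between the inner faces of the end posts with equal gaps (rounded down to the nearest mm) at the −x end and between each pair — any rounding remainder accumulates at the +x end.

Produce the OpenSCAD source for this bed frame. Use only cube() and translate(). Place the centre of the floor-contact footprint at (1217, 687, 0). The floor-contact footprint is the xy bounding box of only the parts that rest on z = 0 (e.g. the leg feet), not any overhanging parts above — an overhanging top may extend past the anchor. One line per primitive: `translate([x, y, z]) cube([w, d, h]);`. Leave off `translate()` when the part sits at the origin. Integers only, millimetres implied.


// slat z = rail_z + rail_h = 263 + 121 = 384
// slat gap = ⌊(1952 − 15·91) / 16⌋ = 36
translate([179, 140, 0]) cube([62, 62, 453]);
translate([179, 1172, 0]) cube([62, 62, 453]);
translate([2193, 140, 0]) cube([62, 62, 453]);
translate([2193, 1172, 0]) cube([62, 62, 453]);
translate([241, 140, 263]) cube([1952, 21, 121]);
translate([241, 1213, 263]) cube([1952, 21, 121]);
translate([179, 202, 263]) cube([21, 970, 121]);
translate([2234, 202, 263]) cube([21, 970, 121]);
translate([277, 140, 384]) cube([91, 1094, 24]);
translate([404, 140, 384]) cube([91, 1094, 24]);
translate([531, 140, 384]) cube([91, 1094, 24]);
translate([658, 140, 384]) cube([91, 1094, 24]);
translate([785, 140, 384]) cube([91, 1094, 24]);
translate([912, 140, 384]) cube([91, 1094, 24]);
translate([1039, 140, 384]) cube([91, 1094, 24]);
translate([1166, 140, 384]) cube([91, 1094, 24]);
translate([1293, 140, 384]) cube([91, 1094, 24]);
translate([1420, 140, 384]) cube([91, 1094, 24]);
translate([1547, 140, 384]) cube([91, 1094, 24]);
translate([1674, 140, 384]) cube([91, 1094, 24]);
translate([1801, 140, 384]) cube([91, 1094, 24]);
translate([1928, 140, 384]) cube([91, 1094, 24]);
translate([2055, 140, 384]) cube([91, 1094, 24]);


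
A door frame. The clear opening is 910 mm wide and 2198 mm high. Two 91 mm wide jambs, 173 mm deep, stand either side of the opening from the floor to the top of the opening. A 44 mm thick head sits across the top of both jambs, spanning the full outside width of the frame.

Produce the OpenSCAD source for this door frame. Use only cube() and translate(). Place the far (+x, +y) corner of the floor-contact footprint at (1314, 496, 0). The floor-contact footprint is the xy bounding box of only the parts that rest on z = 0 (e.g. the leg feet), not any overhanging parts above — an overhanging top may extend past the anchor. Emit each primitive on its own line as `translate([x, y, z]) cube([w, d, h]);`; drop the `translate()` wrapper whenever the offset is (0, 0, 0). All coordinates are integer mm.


translate([222, 323, 0]) cube([91, 173, 2198]);
translate([1223, 323, 0]) cube([91, 173, 2198]);
translate([222, 323, 2198]) cube([1092, 173, 44]);


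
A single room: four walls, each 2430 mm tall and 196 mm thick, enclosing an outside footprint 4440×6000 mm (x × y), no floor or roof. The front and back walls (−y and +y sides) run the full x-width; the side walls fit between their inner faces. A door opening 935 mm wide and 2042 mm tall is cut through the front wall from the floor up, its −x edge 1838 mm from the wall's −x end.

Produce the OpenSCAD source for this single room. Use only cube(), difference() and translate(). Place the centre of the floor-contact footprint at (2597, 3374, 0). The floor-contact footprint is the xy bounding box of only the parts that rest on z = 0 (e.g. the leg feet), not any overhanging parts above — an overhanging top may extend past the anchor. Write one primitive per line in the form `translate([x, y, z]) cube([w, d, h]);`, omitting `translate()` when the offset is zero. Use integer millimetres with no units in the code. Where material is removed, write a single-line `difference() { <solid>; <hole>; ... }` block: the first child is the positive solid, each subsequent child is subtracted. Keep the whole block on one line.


difference() { translate([377, 374, 0]) cube([4440, 196, 2430]); translate([2215, 374, 0]) cube([935, 196, 2042]); }
translate([377, 6178, 0]) cube([4440, 196, 2430]);
translate([377, 570, 0]) cube([196, 5608, 2430]);
translate([4621, 570, 0]) cube([196, 5608, 2430]);


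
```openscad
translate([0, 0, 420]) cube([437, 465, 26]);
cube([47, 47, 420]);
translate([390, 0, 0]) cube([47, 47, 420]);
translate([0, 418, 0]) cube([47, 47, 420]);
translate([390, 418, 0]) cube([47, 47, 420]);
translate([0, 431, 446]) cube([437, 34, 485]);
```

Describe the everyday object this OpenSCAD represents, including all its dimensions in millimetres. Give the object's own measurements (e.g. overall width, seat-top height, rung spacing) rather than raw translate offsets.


A chair. The seat is a 437×465×26 mm slab with its top at z = 446 mm, on four 47×47 mm corner legs (flush with the seat edges, standing on z = 0). A flat backrest 34 mm thick, 485 mm tall, spans the full seat width and rises from the seat top along its +y edge, rear face flush with the rear of the seat.


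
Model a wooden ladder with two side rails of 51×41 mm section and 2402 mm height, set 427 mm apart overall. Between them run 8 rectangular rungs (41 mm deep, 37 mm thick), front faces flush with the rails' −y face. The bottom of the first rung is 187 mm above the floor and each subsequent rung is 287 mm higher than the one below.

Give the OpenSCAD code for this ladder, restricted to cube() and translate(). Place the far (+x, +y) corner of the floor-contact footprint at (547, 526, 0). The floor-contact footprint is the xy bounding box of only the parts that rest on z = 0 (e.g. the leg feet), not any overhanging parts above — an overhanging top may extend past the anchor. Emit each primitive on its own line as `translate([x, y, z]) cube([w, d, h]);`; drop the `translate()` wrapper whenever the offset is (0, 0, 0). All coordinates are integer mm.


translate([120, 485, 0]) cube([51, 41, 2402]);
translate([496, 485, 0]) cube([51, 41, 2402]);
translate([171, 485, 187]) cube([325, 41, 37]);
translate([171, 485, 474]) cube([325, 41, 37]);
translate([171, 485, 761]) cube([325, 41, 37]);
translate([171, 485, 1048]) cube([325, 41, 37]);
translate([171, 485, 1335]) cube([325, 41, 37]);
translate([171, 485, 1622]) cube([325, 41, 37]);
translate([171, 485, 1909]) cube([325, 41, 37]);
translate([171, 485, 2196]) cube([325, 41, 37]);


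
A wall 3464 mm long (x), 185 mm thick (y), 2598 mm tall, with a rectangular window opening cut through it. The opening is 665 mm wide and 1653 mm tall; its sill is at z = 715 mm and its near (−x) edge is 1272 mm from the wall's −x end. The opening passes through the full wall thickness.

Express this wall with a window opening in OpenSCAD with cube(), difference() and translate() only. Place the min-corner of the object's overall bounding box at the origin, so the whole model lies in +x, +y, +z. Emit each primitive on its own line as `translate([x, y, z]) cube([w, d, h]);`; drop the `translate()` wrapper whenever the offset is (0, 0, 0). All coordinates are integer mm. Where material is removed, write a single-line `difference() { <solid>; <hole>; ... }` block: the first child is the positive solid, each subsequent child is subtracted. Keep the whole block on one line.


difference() { cube([3464, 185, 2598]); translate([1272, 0, 715]) cube([665, 185, 1653]); }


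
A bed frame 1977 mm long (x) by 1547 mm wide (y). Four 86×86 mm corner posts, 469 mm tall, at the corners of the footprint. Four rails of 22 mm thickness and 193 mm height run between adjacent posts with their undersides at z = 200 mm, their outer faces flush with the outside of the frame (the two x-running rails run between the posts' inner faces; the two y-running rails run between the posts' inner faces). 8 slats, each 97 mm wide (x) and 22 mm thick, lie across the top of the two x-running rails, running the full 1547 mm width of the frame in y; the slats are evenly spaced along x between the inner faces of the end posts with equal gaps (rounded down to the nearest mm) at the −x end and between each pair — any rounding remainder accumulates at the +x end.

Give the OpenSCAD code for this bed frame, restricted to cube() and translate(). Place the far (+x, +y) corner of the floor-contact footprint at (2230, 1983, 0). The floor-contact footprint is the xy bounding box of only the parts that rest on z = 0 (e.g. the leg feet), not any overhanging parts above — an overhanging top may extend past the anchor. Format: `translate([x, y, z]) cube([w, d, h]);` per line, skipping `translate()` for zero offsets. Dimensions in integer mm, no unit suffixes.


// slat z = rail_z + rail_h = 200 + 193 = 393
// slat gap = ⌊(1805 − 8·97) / 9⌋ = 114
translate([253, 436, 0]) cube([86, 86, 469]);
translate([253, 1897, 0]) cube([86, 86, 469]);
translate([2144, 436, 0]) cube([86, 86, 469]);
translate([2144, 1897, 0]) cube([86, 86, 469]);
translate([339, 436, 200]) cube([1805, 22, 193]);
translate([339, 1961, 200]) cube([1805, 22, 193]);
translate([253, 522, 200]) cube([22, 1375, 193]);
translate([2208, 522, 200]) cube([22, 1375, 193]);
translate([453, 436, 393]) cube([97, 1547, 22]);
translate([664, 436, 393]) cube([97, 1547, 22]);
translate([875, 436, 393]) cube([97, 1547, 22]);
translate([1086, 436, 393]) cube([97, 1547, 22]);
translate([1297, 436, 393]) cube([97, 1547, 22]);
translate([1508, 436, 393]) cube([97, 1547, 22]);
translate([1719, 436, 393]) cube([97, 1547, 22]);
translate([1930, 436, 393]) cube([97, 1547, 22]);


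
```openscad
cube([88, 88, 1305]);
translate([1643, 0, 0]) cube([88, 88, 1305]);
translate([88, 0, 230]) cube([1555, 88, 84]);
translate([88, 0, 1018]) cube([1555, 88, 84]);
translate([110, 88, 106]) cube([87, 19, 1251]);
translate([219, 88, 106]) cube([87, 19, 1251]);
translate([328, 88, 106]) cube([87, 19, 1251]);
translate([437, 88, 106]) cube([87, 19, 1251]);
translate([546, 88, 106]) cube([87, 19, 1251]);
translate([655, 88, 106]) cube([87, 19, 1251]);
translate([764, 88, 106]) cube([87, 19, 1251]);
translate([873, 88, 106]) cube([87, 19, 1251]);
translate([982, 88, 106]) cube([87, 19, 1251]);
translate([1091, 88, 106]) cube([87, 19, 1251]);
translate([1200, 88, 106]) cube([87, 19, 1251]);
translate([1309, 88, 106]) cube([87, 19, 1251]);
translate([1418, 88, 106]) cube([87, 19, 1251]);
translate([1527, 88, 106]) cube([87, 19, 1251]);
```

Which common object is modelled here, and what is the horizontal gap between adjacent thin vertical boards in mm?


A fence section. The picket gap is 22 mm.

Two posts, two rails, 14 pickets — a fence section. Span 1555 mm holds 14 pickets of 87 mm with 15 equal gaps: ⌊(1555 − 14·87) / 15⌋ = 22 mm.


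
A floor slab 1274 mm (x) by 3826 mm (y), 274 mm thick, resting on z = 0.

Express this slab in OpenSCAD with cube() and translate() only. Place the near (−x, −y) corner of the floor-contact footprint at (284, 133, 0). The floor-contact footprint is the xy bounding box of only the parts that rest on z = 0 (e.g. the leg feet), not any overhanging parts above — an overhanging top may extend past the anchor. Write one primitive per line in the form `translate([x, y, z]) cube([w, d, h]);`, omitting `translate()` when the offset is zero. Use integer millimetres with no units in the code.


translate([284, 133, 0]) cube([1274, 3826, 274]);


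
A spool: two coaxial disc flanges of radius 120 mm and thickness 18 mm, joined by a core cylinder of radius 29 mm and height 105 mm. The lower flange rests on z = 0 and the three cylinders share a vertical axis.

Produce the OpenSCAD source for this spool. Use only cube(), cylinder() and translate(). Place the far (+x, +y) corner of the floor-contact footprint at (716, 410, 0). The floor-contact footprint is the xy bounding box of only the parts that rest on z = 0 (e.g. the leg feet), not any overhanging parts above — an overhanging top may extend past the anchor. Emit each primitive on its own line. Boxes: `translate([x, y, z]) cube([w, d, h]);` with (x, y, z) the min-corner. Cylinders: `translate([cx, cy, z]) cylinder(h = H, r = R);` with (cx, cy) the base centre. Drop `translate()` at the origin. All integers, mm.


translate([596, 290, 0]) cylinder(h = 18, r = 120);
translate([596, 290, 18]) cylinder(h = 105, r = 29);
translate([596, 290, 123]) cylinder(h = 18, r = 120);


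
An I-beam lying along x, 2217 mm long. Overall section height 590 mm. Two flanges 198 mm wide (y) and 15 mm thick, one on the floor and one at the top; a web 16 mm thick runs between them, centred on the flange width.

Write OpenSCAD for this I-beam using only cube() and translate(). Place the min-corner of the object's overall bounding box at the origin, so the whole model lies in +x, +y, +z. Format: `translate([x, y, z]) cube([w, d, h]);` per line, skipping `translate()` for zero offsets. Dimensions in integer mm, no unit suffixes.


cube([2217, 198, 15]);
translate([0, 91, 15]) cube([2217, 16, 560]);
translate([0, 0, 575]) cube([2217, 198, 15]);


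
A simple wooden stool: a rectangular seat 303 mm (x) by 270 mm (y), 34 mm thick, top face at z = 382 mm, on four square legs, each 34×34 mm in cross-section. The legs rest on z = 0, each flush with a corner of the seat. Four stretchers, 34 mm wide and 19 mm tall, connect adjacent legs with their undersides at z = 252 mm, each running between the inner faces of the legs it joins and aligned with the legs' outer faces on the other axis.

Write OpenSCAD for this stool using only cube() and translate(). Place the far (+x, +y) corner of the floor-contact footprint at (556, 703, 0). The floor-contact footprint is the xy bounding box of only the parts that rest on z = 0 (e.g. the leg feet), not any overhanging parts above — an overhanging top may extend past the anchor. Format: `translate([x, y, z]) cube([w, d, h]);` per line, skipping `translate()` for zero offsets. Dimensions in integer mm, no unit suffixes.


translate([253, 433, 348]) cube([303, 270, 34]);
translate([253, 433, 0]) cube([34, 34, 348]);
translate([522, 433, 0]) cube([34, 34, 348]);
translate([253, 669, 0]) cube([34, 34, 348]);
translate([522, 669, 0]) cube([34, 34, 348]);
translate([287, 433, 252]) cube([235, 34, 19]);
translate([287, 669, 252]) cube([235, 34, 19]);
translate([253, 467, 252]) cube([34, 202, 19]);
translate([522, 467, 252]) cube([34, 202, 19]);


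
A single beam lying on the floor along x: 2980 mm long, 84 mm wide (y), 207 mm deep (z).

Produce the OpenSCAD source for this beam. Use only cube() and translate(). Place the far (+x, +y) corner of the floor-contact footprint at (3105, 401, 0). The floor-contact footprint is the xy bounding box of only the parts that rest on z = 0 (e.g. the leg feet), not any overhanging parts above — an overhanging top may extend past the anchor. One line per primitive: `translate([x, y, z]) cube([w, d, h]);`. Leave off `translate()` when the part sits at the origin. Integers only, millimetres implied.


translate([125, 317, 0]) cube([2980, 84, 207]);


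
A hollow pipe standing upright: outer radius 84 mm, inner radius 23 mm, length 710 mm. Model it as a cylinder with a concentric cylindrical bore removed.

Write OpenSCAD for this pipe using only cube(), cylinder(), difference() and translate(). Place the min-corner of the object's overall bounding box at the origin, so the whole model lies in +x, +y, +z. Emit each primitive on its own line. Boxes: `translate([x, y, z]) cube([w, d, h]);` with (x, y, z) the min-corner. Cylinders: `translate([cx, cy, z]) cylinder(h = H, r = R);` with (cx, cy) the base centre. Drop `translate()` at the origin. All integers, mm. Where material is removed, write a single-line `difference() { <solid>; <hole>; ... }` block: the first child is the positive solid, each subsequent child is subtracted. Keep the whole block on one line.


difference() { translate([84, 84, 0]) cylinder(h = 710, r = 84); translate([84, 84, 0]) cylinder(h = 710, r = 23); }


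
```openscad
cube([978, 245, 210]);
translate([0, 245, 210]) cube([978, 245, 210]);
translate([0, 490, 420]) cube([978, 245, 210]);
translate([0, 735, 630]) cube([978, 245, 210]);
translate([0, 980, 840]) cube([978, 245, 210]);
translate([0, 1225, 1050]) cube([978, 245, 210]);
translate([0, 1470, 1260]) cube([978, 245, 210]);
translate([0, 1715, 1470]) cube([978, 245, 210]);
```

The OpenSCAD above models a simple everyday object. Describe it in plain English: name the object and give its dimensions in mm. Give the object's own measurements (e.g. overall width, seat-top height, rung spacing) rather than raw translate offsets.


A straight staircase of 8 solid steps. Each step is 978 mm wide (x), 245 mm deep (y, the going) and 210 mm tall (the rise). The first step rests on the floor; each subsequent step sits one going further in +y and one rise higher in +z, directly behind and above the previous step with no overlap.


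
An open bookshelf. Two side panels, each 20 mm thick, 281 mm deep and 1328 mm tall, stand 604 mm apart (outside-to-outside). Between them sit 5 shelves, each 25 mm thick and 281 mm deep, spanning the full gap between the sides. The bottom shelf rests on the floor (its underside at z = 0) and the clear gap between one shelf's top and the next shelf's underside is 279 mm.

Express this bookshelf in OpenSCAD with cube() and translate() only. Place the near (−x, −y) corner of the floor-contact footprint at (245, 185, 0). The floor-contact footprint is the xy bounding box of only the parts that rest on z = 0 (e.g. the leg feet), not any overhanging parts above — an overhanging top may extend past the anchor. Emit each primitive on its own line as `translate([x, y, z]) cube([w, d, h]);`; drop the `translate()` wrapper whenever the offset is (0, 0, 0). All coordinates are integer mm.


translate([245, 185, 0]) cube([20, 281, 1328]);
translate([829, 185, 0]) cube([20, 281, 1328]);
translate([265, 185, 0]) cube([564, 281, 25]);
translate([265, 185, 304]) cube([564, 281, 25]);
translate([265, 185, 608]) cube([564, 281, 25]);
translate([265, 185, 912]) cube([564, 281, 25]);
translate([265, 185, 1216]) cube([564, 281, 25]);


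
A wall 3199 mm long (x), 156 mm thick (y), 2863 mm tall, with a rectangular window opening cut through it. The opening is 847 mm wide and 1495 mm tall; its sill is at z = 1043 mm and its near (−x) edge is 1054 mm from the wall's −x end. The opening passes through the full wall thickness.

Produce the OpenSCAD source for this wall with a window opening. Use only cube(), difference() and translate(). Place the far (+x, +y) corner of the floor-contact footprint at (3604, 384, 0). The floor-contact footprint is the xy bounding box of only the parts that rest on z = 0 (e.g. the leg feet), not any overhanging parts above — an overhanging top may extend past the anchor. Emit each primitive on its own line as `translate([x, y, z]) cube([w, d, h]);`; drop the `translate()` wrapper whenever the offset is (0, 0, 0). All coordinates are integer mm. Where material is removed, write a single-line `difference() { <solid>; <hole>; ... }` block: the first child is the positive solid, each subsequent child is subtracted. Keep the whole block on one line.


difference() { translate([405, 228, 0]) cube([3199, 156, 2863]); translate([1459, 228, 1043]) cube([847, 156, 1495]); }


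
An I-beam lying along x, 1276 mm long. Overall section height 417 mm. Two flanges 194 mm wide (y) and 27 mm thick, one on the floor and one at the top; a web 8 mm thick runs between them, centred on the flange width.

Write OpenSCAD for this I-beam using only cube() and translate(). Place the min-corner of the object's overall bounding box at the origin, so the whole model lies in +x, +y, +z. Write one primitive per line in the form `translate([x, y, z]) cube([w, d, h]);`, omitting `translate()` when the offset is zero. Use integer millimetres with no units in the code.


cube([1276, 194, 27]);
translate([0, 93, 27]) cube([1276, 8, 363]);
translate([0, 0, 390]) cube([1276, 194, 27]);


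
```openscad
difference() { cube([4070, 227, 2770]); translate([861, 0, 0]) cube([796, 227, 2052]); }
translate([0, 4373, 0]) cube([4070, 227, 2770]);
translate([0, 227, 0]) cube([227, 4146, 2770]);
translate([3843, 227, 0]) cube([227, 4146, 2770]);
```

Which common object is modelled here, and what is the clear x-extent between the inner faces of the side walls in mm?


A single room. The interior width is 3616 mm.

Four walls enclosing a rectangle with a door in the front wall — a room. Outside width 4070 minus two 227 mm walls gives 3616 mm.


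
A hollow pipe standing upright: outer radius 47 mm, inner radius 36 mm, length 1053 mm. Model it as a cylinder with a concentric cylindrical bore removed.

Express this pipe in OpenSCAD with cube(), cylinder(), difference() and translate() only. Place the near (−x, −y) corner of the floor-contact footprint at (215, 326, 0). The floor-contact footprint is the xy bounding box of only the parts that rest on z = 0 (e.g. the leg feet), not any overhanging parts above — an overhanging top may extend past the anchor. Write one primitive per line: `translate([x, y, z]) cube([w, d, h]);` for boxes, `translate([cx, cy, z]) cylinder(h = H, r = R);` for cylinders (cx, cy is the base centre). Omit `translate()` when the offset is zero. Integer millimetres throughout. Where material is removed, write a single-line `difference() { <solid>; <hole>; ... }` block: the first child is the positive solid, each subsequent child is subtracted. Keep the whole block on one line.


difference() { translate([262, 373, 0]) cylinder(h = 1053, r = 47); translate([262, 373, 0]) cylinder(h = 1053, r = 36); }


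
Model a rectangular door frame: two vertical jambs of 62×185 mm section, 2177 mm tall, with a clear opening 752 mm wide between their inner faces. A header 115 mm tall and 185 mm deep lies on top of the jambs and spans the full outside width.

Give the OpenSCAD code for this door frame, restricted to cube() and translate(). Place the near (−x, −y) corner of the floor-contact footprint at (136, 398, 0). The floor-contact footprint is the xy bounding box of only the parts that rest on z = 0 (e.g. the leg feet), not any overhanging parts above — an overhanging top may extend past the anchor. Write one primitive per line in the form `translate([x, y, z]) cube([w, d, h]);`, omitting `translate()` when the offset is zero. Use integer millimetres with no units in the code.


translate([136, 398, 0]) cube([62, 185, 2177]);
translate([950, 398, 0]) cube([62, 185, 2177]);
translate([136, 398, 2177]) cube([876, 185, 115]);


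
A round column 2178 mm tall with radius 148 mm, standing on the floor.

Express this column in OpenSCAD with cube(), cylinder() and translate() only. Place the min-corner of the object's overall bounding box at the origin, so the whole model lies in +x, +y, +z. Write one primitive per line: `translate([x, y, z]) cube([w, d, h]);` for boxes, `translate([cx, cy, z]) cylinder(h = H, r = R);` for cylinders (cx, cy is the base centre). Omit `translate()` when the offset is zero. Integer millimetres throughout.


translate([148, 148, 0]) cylinder(h = 2178, r = 148);


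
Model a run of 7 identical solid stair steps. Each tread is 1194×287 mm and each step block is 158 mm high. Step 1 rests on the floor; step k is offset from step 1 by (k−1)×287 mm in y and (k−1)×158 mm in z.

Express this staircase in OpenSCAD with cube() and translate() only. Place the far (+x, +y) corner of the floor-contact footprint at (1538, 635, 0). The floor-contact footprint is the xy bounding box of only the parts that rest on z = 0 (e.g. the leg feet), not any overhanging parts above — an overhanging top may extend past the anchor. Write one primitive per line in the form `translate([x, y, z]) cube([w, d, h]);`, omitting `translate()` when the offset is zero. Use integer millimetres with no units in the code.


translate([344, 348, 0]) cube([1194, 287, 158]);
translate([344, 635, 158]) cube([1194, 287, 158]);
translate([344, 922, 316]) cube([1194, 287, 158]);
translate([344, 1209, 474]) cube([1194, 287, 158]);
translate([344, 1496, 632]) cube([1194, 287, 158]);
translate([344, 1783, 790]) cube([1194, 287, 158]);
translate([344, 2070, 948]) cube([1194, 287, 158]);


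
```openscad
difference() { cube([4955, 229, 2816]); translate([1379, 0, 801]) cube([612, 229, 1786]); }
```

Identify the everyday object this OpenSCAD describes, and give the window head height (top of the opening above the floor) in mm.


A wall with a window opening. The window head height is 2587 mm.

A wall with a rectangular opening subtracted — a window. Sill at z = 801, opening 1786 mm tall, so the head is at 801 + 1786 = 2587 mm.


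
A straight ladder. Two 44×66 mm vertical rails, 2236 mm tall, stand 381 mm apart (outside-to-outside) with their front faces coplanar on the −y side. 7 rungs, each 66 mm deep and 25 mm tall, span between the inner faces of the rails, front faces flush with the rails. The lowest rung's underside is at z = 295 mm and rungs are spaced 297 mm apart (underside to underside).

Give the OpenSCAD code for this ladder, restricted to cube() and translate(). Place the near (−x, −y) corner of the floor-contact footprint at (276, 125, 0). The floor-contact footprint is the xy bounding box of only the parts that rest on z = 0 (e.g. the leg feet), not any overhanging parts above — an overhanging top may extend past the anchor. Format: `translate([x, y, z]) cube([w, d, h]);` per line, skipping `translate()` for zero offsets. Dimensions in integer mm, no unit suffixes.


translate([276, 125, 0]) cube([44, 66, 2236]);
translate([613, 125, 0]) cube([44, 66, 2236]);
translate([320, 125, 295]) cube([293, 66, 25]);
translate([320, 125, 592]) cube([293, 66, 25]);
translate([320, 125, 889]) cube([293, 66, 25]);
translate([320, 125, 1186]) cube([293, 66, 25]);
translate([320, 125, 1483]) cube([293, 66, 25]);
translate([320, 125, 1780]) cube([293, 66, 25]);
translate([320, 125, 2077]) cube([293, 66, 25]);


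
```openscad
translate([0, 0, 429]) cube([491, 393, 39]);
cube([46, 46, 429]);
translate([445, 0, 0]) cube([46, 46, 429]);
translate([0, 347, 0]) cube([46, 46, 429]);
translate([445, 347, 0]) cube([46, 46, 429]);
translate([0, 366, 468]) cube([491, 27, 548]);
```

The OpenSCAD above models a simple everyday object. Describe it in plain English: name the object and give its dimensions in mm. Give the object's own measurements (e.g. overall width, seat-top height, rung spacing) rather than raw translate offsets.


A chair. The seat is a 491×393×39 mm slab with its top at z = 468 mm, on four 46×46 mm corner legs (flush with the seat edges, standing on z = 0). A flat backrest 27 mm thick, 548 mm tall, spans the full seat width and rises from the seat top along its +y edge, rear face flush with the rear of the seat.


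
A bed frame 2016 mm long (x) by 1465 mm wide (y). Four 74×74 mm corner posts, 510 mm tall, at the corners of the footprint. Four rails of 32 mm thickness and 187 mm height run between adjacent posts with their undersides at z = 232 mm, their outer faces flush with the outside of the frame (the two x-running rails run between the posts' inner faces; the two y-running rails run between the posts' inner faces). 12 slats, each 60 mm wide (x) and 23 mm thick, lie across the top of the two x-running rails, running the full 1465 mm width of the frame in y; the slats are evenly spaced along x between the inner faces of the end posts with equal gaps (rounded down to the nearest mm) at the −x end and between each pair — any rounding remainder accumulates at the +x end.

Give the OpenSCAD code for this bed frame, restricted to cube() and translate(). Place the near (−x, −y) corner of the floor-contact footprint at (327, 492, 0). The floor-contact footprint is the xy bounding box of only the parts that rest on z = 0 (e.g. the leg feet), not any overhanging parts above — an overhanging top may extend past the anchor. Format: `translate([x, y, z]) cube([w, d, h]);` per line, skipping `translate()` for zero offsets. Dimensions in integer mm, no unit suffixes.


translate([327, 492, 0]) cube([74, 74, 510]);
translate([327, 1883, 0]) cube([74, 74, 510]);
translate([2269, 492, 0]) cube([74, 74, 510]);
translate([2269, 1883, 0]) cube([74, 74, 510]);
translate([401, 492, 232]) cube([1868, 32, 187]);
translate([401, 1925, 232]) cube([1868, 32, 187]);
translate([327, 566, 232]) cube([32, 1317, 187]);
translate([2311, 566, 232]) cube([32, 1317, 187]);
translate([489, 492, 419]) cube([60, 1465, 23]);
translate([637, 492, 419]) cube([60, 1465, 23]);
translate([785, 492, 419]) cube([60, 1465, 23]);
translate([933, 492, 419]) cube([60, 1465, 23]);
translate([1081, 492, 419]) cube([60, 1465, 23]);
translate([1229, 492, 419]) cube([60, 1465, 23]);
translate([1377, 492, 419]) cube([60, 1465, 23]);
translate([1525, 492, 419]) cube([60, 1465, 23]);
translate([1673, 492, 419]) cube([60, 1465, 23]);
translate([1821, 492, 419]) cube([60, 1465, 23]);
translate([1969, 492, 419]) cube([60, 1465, 23]);
translate([2117, 492, 419]) cube([60, 1465, 23]);


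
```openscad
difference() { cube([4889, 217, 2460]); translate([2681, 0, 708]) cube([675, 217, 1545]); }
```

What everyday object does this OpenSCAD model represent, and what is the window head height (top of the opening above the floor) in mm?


A wall with a window opening. The window head height is 2253 mm.

A wall with a rectangular opening subtracted — a window. Sill at z = 708, opening 1545 mm tall, so the head is at 708 + 1545 = 2253 mm.


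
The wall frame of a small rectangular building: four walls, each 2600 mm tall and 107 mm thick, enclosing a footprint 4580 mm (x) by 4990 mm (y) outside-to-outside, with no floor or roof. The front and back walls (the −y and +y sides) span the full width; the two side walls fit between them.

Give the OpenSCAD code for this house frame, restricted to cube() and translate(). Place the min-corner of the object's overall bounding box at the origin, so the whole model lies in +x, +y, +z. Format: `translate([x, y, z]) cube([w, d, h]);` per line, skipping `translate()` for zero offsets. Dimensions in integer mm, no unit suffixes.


cube([4580, 107, 2600]);
translate([0, 4883, 0]) cube([4580, 107, 2600]);
translate([0, 107, 0]) cube([107, 4776, 2600]);
translate([4473, 107, 0]) cube([107, 4776, 2600]);


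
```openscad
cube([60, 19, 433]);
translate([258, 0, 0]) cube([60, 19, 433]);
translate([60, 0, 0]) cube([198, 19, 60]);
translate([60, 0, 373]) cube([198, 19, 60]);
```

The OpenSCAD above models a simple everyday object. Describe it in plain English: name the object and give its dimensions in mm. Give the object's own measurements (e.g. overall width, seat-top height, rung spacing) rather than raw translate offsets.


A rectangular picture frame lying in the x–z plane (depth along y). The opening is 198 mm wide (x) by 313 mm tall (z), surrounded by a border 60 mm wide on all four sides. The frame is 19 mm deep and is made of two full-height vertical stiles with two horizontal rails fitted between them.


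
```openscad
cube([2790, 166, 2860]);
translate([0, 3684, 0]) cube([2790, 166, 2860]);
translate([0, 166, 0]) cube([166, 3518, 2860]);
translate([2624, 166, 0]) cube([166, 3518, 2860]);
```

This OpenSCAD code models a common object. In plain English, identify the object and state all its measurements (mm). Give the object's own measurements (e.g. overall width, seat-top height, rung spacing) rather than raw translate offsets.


The wall frame of a small rectangular building: four walls, each 2860 mm tall and 166 mm thick, enclosing a footprint 2790 mm (x) by 3850 mm (y) outside-to-outside, with no floor or roof. The front and back walls (the −y and +y sides) span the full width; the two side walls fit between them.


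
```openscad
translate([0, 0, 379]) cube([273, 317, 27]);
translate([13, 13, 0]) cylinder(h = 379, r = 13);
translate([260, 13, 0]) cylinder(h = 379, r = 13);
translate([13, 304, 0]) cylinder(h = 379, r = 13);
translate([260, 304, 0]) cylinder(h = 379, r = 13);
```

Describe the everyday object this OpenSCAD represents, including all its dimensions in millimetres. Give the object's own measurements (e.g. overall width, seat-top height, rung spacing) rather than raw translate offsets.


A simple wooden stool: a rectangular seat 273 mm (x) by 317 mm (y), 27 mm thick, top face at z = 406 mm, on four round legs, each 26 mm in diameter. The legs rest on z = 0, each leg's axis is inset half a diameter from the nearest pair of seat edges (so the leg's bounding box is flush with the corner).


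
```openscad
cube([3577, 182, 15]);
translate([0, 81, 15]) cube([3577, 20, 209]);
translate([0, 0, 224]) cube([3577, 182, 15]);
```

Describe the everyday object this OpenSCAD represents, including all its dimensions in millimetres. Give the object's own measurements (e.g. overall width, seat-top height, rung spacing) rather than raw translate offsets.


An I-beam lying along x, 3577 mm long. Overall section height 239 mm. Two flanges 182 mm wide (y) and 15 mm thick, one on the floor and one at the top; a web 20 mm thick runs between them, centred on the flange width.


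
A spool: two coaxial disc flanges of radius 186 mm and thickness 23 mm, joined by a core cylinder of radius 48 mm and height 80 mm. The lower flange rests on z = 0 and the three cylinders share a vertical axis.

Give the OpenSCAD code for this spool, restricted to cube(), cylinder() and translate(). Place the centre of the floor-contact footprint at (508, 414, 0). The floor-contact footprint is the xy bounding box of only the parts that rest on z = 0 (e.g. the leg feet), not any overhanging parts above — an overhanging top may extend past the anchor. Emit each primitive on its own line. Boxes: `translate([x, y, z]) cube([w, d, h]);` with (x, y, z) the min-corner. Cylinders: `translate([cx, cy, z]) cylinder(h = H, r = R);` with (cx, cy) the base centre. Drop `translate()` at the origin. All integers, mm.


translate([508, 414, 0]) cylinder(h = 23, r = 186);
translate([508, 414, 23]) cylinder(h = 80, r = 48);
translate([508, 414, 103]) cylinder(h = 23, r = 186);
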